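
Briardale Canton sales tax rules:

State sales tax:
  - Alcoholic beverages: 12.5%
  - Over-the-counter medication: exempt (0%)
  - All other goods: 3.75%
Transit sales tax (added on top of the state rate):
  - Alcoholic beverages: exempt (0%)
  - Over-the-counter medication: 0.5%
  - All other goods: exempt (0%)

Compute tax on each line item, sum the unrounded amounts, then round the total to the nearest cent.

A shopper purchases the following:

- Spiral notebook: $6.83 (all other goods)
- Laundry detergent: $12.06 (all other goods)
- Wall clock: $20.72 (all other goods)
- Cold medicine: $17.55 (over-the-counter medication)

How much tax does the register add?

Spiral notebook $6.83: all other goods → 3.75% + 0% transit = 3.75% → $0.256125
Laundry detergent $12.06: all other goods → 3.75% + 0% transit = 3.75% → $0.45225
Wall clock $20.72: all other goods → 3.75% + 0% transit = 3.75% → $0.777
Cold medicine $17.55: over-the-counter medication → 0% + 0.5% transit = 0.5% → $0.08775
Unrounded tax sum = $1.573125 → $1.57

$1.57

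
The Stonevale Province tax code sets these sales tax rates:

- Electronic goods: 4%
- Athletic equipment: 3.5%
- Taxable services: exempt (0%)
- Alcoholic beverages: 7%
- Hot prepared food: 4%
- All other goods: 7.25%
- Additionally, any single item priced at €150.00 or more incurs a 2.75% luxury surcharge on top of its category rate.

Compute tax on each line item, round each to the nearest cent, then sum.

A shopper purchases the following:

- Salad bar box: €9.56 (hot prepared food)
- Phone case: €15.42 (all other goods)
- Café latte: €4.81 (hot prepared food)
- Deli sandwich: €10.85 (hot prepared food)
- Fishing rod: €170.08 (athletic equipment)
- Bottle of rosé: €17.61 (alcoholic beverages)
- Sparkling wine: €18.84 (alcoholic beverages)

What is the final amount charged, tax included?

Salad bar box €9.56: hot prepared food → 4% → €0.38
Phone case €15.42: all other goods → 7.25% → €1.12
Café latte €4.81: hot prepared food → 4% → €0.19
Deli sandwich €10.85: hot prepared food → 4% → €0.43
Fishing rod €170.08: athletic equipment → 3.5% + 2.75% surcharge = 6.25% → €10.63
Bottle of rosé €17.61: alcoholic beverages → 7% → €1.23
Sparkling wine €18.84: alcoholic beverages → 7% → €1.32
Subtotal = €247.17; tax = €15.30; total due = €262.47

€262.47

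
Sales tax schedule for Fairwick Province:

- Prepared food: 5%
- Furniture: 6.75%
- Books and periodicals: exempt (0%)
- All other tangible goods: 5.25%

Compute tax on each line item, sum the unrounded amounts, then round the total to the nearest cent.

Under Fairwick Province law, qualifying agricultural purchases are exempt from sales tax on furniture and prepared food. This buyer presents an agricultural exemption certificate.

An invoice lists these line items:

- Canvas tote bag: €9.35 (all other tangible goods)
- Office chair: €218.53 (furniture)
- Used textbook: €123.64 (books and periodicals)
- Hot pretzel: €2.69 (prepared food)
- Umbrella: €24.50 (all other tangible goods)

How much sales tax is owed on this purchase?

Canvas tote bag €9.35: all other tangible goods → 5.25% → €0.490875
Office chair €218.53: furniture, buyer-exempt → 0% → €0.00
Used textbook €123.64: books and periodicals → 0% → €0.00
Hot pretzel €2.69: prepared food, buyer-exempt → 0% → €0.00
Umbrella €24.50: all other tangible goods → 5.25% → €1.28625
Unrounded tax sum = €1.777125 → €1.78

€1.78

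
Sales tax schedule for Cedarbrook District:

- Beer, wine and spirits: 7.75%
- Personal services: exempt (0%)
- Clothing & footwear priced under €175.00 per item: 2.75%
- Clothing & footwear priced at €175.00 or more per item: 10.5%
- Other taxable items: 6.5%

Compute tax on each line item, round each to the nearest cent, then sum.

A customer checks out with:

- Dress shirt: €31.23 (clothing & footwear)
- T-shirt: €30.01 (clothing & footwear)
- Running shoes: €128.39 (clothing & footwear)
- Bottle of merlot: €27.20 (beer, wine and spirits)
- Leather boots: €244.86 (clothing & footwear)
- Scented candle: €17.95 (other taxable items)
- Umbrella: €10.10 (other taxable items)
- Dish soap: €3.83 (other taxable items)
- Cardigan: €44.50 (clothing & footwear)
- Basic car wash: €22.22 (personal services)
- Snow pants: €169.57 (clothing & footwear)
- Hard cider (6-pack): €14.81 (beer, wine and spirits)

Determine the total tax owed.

Dress shirt €31.23: clothing & footwear, under €175.00 → 2.75% → €0.86
T-shirt €30.01: clothing & footwear, under €175.00 → 2.75% → €0.83
Running shoes €128.39: clothing & footwear, under €175.00 → 2.75% → €3.53
Bottle of merlot €27.20: beer, wine and spirits → 7.75% → €2.11
Leather boots €244.86: clothing & footwear, €175.00 or more → 10.5% → €25.71
Scented candle €17.95: other taxable items → 6.5% → €1.17
Umbrella €10.10: other taxable items → 6.5% → €0.66
Dish soap €3.83: other taxable items → 6.5% → €0.25
Cardigan €44.50: clothing & footwear, under €175.00 → 2.75% → €1.22
Basic car wash €22.22: personal services → 0% → €0.00
Snow pants €169.57: clothing & footwear, under €175.00 → 2.75% → €4.66
Hard cider (6-pack) €14.81: beer, wine and spirits → 7.75% → €1.15
Total tax = €0.86 + €0.83 + €3.53 + €2.11 + €25.71 + €1.17 + €0.66 + €0.25 + €1.22 + €4.66 + €1.15 = €42.15

€42.15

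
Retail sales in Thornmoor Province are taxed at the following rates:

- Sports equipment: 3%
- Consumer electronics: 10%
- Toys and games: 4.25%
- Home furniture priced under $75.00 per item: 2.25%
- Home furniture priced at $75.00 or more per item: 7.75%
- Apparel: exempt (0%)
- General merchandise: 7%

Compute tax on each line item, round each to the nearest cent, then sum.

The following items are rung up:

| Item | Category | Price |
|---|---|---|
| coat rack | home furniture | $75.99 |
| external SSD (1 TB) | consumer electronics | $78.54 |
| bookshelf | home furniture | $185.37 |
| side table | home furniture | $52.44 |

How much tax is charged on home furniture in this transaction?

$21.44

Coat rack $75.99: home furniture, $75.00 or more → 7.75% → $5.89
Bookshelf $185.37: home furniture, $75.00 or more → 7.75% → $14.37
Side table $52.44: home furniture, under $75.00 → 2.25% → $1.18
Tax on home furniture = $5.89 + $14.37 + $1.18 = $21.44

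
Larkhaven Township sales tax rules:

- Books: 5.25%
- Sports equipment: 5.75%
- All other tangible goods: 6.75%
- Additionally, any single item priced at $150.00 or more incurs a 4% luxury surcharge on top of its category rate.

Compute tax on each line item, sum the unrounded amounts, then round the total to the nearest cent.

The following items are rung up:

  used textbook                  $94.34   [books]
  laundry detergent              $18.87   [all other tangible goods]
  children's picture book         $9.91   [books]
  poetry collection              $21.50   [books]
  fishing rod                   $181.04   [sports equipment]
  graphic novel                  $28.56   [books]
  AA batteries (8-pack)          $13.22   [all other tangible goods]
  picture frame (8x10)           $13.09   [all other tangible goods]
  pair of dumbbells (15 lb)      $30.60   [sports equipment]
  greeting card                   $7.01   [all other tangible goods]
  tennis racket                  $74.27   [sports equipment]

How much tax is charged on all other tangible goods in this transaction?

$3.52

Laundry detergent $18.87: all other tangible goods → 6.75% → $1.273725
AA batteries (8-pack) $13.22: all other tangible goods → 6.75% → $0.89235
Picture frame (8x10) $13.09: all other tangible goods → 6.75% → $0.883575
Greeting card $7.01: all other tangible goods → 6.75% → $0.473175
Tax on all other tangible goods: unrounded sum = $3.522825 → $3.52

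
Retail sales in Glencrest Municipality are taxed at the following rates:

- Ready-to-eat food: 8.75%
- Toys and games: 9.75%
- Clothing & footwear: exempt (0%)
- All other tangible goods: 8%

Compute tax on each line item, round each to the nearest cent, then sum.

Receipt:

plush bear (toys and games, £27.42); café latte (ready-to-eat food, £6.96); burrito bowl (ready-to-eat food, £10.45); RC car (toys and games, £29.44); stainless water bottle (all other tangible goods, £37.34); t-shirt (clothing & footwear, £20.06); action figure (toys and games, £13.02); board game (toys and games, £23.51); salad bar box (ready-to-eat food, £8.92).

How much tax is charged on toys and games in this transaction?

Plush bear £27.42: toys and games → 9.75% → £2.67
RC car £29.44: toys and games → 9.75% → £2.87
Action figure £13.02: toys and games → 9.75% → £1.27
Board game £23.51: toys and games → 9.75% → £2.29
Tax on toys and games = £2.67 + £2.87 + £1.27 + £2.29 = £9.10

£9.10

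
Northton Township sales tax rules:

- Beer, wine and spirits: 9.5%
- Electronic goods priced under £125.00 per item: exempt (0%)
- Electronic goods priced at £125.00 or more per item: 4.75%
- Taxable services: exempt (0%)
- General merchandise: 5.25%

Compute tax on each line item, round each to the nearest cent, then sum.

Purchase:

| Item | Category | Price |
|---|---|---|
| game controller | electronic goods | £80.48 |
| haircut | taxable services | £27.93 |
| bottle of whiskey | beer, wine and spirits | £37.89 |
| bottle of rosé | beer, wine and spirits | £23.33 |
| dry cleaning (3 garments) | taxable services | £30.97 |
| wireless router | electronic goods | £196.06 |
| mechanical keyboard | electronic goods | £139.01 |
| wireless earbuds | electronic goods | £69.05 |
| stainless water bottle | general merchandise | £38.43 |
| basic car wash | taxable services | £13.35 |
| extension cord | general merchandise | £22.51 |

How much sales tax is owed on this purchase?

Game controller £80.48: electronic goods, under £125.00 → 0% → £0.00
Haircut £27.93: taxable services → 0% → £0.00
Bottle of whiskey £37.89: beer, wine and spirits → 9.5% → £3.60
Bottle of rosé £23.33: beer, wine and spirits → 9.5% → £2.22
Dry cleaning (3 garments) £30.97: taxable services → 0% → £0.00
Wireless router £196.06: electronic goods, £125.00 or more → 4.75% → £9.31
Mechanical keyboard £139.01: electronic goods, £125.00 or more → 4.75% → £6.60
Wireless earbuds £69.05: electronic goods, under £125.00 → 0% → £0.00
Stainless water bottle £38.43: general merchandise → 5.25% → £2.02
Basic car wash £13.35: taxable services → 0% → £0.00
Extension cord £22.51: general merchandise → 5.25% → £1.18
Total tax = £3.60 + £2.22 + £9.31 + £6.60 + £2.02 + £1.18 = £24.93

£24.93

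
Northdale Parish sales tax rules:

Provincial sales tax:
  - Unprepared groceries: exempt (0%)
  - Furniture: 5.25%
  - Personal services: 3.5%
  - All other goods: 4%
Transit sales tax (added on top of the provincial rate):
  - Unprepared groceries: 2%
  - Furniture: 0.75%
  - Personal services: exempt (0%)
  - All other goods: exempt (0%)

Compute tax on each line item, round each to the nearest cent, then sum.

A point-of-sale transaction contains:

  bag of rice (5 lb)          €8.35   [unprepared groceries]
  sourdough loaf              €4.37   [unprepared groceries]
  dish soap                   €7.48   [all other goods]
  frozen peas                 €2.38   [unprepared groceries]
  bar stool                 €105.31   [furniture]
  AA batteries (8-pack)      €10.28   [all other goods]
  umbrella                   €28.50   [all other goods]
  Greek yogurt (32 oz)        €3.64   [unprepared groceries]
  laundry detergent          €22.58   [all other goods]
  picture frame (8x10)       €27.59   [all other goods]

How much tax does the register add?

€10.55

Bag of rice (5 lb) €8.35: unprepared groceries → 0% + 2% transit = 2% → €0.17
Sourdough loaf €4.37: unprepared groceries → 0% + 2% transit = 2% → €0.09
Dish soap €7.48: all other goods → 4% + 0% transit = 4% → €0.30
Frozen peas €2.38: unprepared groceries → 0% + 2% transit = 2% → €0.05
Bar stool €105.31: furniture → 5.25% + 0.75% transit = 6% → €6.32
AA batteries (8-pack) €10.28: all other goods → 4% + 0% transit = 4% → €0.41
Umbrella €28.50: all other goods → 4% + 0% transit = 4% → €1.14
Greek yogurt (32 oz) €3.64: unprepared groceries → 0% + 2% transit = 2% → €0.07
Laundry detergent €22.58: all other goods → 4% + 0% transit = 4% → €0.90
Picture frame (8x10) €27.59: all other goods → 4% + 0% transit = 4% → €1.10
Total tax = €0.17 + €0.09 + €0.30 + €0.05 + €6.32 + €0.41 + €1.14 + €0.07 + €0.90 + €1.10 = €10.55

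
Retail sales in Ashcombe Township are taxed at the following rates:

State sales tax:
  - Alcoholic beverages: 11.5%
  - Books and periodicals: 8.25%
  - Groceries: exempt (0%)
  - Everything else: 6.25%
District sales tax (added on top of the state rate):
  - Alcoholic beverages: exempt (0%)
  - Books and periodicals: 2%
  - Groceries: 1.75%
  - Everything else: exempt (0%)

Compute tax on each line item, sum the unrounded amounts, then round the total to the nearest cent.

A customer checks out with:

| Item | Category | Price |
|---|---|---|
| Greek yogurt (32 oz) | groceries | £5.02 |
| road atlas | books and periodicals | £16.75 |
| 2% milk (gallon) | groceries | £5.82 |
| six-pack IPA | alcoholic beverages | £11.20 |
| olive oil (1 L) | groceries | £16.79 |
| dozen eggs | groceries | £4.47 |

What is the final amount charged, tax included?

£63.62

Greek yogurt (32 oz) £5.02: groceries → 0% + 1.75% district = 1.75% → £0.08785
Road atlas £16.75: books and periodicals → 8.25% + 2% district = 10.25% → £1.716875
2% milk (gallon) £5.82: groceries → 0% + 1.75% district = 1.75% → £0.10185
Six-pack IPA £11.20: alcoholic beverages → 11.5% + 0% district = 11.5% → £1.288
Olive oil (1 L) £16.79: groceries → 0% + 1.75% district = 1.75% → £0.293825
Dozen eggs £4.47: groceries → 0% + 1.75% district = 1.75% → £0.078225
Subtotal = £60.05; unrounded tax = £3.566625 → £3.57; total due = £63.62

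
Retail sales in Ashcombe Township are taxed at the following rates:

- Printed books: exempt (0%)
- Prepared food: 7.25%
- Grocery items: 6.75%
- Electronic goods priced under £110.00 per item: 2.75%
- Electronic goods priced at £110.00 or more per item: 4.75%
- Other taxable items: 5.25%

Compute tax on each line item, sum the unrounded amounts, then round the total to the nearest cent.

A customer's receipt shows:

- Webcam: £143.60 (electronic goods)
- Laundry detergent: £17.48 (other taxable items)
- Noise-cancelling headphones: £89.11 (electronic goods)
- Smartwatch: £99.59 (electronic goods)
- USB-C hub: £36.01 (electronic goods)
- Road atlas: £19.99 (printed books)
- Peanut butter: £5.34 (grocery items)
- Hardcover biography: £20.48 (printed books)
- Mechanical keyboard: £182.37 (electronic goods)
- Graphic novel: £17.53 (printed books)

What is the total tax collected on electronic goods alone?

£21.66

Webcam £143.60: electronic goods, £110.00 or more → 4.75% → £6.821
Noise-cancelling headphones £89.11: electronic goods, under £110.00 → 2.75% → £2.450525
Smartwatch £99.59: electronic goods, under £110.00 → 2.75% → £2.738725
USB-C hub £36.01: electronic goods, under £110.00 → 2.75% → £0.990275
Mechanical keyboard £182.37: electronic goods, £110.00 or more → 4.75% → £8.662575
Tax on electronic goods: unrounded sum = £21.6631 → £21.66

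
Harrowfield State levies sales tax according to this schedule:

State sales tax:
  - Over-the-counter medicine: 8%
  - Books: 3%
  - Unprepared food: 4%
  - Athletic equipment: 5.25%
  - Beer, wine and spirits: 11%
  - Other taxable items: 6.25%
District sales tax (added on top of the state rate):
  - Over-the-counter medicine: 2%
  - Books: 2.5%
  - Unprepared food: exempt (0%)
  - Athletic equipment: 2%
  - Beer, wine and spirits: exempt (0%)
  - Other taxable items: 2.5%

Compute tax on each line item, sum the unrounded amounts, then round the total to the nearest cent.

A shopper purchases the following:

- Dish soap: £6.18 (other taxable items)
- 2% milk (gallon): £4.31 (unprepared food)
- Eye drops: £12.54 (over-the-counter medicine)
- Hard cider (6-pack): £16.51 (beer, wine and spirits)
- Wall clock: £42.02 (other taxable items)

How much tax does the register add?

Dish soap £6.18: other taxable items → 6.25% + 2.5% district = 8.75% → £0.54075
2% milk (gallon) £4.31: unprepared food → 4% + 0% district = 4% → £0.1724
Eye drops £12.54: over-the-counter medicine → 8% + 2% district = 10% → £1.254
Hard cider (6-pack) £16.51: beer, wine and spirits → 11% + 0% district = 11% → £1.8161
Wall clock £42.02: other taxable items → 6.25% + 2.5% district = 8.75% → £3.67675
Unrounded tax sum = £7.46 → £7.46

£7.46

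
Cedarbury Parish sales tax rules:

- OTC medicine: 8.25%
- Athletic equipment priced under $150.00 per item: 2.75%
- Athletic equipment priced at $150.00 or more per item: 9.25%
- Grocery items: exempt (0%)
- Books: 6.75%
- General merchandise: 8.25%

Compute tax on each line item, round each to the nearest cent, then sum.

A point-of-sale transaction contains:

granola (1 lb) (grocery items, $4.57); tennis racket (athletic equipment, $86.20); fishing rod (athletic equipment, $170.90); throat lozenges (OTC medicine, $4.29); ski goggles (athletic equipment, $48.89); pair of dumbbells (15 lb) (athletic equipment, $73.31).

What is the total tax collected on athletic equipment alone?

Tennis racket $86.20: athletic equipment, under $150.00 → 2.75% → $2.37
Fishing rod $170.90: athletic equipment, $150.00 or more → 9.25% → $15.81
Ski goggles $48.89: athletic equipment, under $150.00 → 2.75% → $1.34
Pair of dumbbells (15 lb) $73.31: athletic equipment, under $150.00 → 2.75% → $2.02
Tax on athletic equipment = $2.37 + $15.81 + $1.34 + $2.02 = $21.54

$21.54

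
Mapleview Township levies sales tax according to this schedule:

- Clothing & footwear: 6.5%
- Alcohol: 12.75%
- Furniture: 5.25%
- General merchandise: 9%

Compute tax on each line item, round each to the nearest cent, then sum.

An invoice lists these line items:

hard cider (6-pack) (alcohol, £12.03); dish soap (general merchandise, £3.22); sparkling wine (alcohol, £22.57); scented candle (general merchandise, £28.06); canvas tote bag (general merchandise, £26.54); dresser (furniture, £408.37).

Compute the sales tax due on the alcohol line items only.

£4.41

Hard cider (6-pack) £12.03: alcohol → 12.75% → £1.53
Sparkling wine £22.57: alcohol → 12.75% → £2.88
Tax on alcohol = £1.53 + £2.88 = £4.41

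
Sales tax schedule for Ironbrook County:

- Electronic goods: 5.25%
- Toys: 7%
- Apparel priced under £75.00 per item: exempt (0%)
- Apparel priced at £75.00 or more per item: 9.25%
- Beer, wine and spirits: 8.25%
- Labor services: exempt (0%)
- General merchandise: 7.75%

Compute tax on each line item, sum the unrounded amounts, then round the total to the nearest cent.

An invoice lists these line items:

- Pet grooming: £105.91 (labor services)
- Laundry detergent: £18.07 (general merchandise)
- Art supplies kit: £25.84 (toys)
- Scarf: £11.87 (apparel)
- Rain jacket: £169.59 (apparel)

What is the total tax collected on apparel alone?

£15.69

Scarf £11.87: apparel, under £75.00 → 0% → £0.00
Rain jacket £169.59: apparel, £75.00 or more → 9.25% → £15.687075
Tax on apparel: unrounded sum = £15.687075 → £15.69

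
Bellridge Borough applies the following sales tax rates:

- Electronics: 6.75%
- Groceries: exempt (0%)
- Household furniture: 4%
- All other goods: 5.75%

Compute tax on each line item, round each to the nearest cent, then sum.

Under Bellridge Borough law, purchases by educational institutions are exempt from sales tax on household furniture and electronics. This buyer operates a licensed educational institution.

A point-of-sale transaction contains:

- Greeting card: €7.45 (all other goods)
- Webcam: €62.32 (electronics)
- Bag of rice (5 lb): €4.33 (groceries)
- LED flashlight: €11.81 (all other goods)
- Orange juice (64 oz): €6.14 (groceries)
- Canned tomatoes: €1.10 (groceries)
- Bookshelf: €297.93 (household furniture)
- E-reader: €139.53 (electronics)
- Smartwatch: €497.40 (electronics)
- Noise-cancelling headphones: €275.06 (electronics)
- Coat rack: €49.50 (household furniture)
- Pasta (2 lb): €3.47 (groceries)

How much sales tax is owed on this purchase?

€1.11

Greeting card €7.45: all other goods → 5.75% → €0.43
Webcam €62.32: electronics, buyer-exempt → 0% → €0.00
Bag of rice (5 lb) €4.33: groceries → 0% → €0.00
LED flashlight €11.81: all other goods → 5.75% → €0.68
Orange juice (64 oz) €6.14: groceries → 0% → €0.00
Canned tomatoes €1.10: groceries → 0% → €0.00
Bookshelf €297.93: household furniture, buyer-exempt → 0% → €0.00
E-reader €139.53: electronics, buyer-exempt → 0% → €0.00
Smartwatch €497.40: electronics, buyer-exempt → 0% → €0.00
Noise-cancelling headphones €275.06: electronics, buyer-exempt → 0% → €0.00
Coat rack €49.50: household furniture, buyer-exempt → 0% → €0.00
Pasta (2 lb) €3.47: groceries → 0% → €0.00
Total tax = €0.43 + €0.68 = €1.11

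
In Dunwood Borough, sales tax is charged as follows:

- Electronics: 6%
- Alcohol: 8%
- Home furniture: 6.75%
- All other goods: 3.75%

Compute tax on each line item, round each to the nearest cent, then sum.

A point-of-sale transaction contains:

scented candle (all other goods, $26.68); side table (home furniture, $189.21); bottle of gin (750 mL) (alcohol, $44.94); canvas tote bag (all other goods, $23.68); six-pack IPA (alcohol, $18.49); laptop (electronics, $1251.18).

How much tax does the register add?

Scented candle $26.68: all other goods → 3.75% → $1.00
Side table $189.21: home furniture → 6.75% → $12.77
Bottle of gin (750 mL) $44.94: alcohol → 8% → $3.60
Canvas tote bag $23.68: all other goods → 3.75% → $0.89
Six-pack IPA $18.49: alcohol → 8% → $1.48
Laptop $1251.18: electronics → 6% → $75.07
Total tax = $1.00 + $12.77 + $3.60 + $0.89 + $1.48 + $75.07 = $94.81

$94.81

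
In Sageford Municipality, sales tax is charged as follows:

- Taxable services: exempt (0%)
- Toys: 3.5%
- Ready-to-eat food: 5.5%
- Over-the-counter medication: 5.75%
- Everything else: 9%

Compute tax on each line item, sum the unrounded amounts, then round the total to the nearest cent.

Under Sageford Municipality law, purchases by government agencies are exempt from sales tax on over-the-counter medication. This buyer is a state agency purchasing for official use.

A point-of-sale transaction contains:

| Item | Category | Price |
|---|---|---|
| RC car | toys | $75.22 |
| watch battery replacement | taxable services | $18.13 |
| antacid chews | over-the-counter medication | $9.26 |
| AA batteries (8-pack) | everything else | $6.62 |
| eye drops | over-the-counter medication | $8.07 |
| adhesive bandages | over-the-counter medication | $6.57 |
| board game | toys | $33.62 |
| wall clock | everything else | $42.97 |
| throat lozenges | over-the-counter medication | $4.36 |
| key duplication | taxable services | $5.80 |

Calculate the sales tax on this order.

$8.27

RC car $75.22: toys → 3.5% → $2.6327
Watch battery replacement $18.13: taxable services → 0% → $0.00
Antacid chews $9.26: over-the-counter medication, buyer-exempt → 0% → $0.00
AA batteries (8-pack) $6.62: everything else → 9% → $0.5958
Eye drops $8.07: over-the-counter medication, buyer-exempt → 0% → $0.00
Adhesive bandages $6.57: over-the-counter medication, buyer-exempt → 0% → $0.00
Board game $33.62: toys → 3.5% → $1.1767
Wall clock $42.97: everything else → 9% → $3.8673
Throat lozenges $4.36: over-the-counter medication, buyer-exempt → 0% → $0.00
Key duplication $5.80: taxable services → 0% → $0.00
Unrounded tax sum = $8.2725 → $8.27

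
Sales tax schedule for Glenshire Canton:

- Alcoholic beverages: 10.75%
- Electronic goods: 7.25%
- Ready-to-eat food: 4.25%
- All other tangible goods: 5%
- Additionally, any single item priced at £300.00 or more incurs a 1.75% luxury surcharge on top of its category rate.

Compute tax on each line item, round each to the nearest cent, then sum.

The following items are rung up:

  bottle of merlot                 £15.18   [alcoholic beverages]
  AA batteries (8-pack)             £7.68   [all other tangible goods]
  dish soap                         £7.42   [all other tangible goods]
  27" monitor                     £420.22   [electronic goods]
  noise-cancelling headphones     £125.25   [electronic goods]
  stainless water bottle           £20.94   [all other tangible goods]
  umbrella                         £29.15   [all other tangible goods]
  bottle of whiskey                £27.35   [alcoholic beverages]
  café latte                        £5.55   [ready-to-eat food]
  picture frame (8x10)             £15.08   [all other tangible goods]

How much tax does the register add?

Bottle of merlot £15.18: alcoholic beverages → 10.75% → £1.63
AA batteries (8-pack) £7.68: all other tangible goods → 5% → £0.38
Dish soap £7.42: all other tangible goods → 5% → £0.37
27" monitor £420.22: electronic goods → 7.25% + 1.75% surcharge = 9% → £37.82
Noise-cancelling headphones £125.25: electronic goods → 7.25% → £9.08
Stainless water bottle £20.94: all other tangible goods → 5% → £1.05
Umbrella £29.15: all other tangible goods → 5% → £1.46
Bottle of whiskey £27.35: alcoholic beverages → 10.75% → £2.94
Café latte £5.55: ready-to-eat food → 4.25% → £0.24
Picture frame (8x10) £15.08: all other tangible goods → 5% → £0.75
Total tax = £1.63 + £0.38 + £0.37 + £37.82 + £9.08 + £1.05 + £1.46 + £2.94 + £0.24 + £0.75 = £55.72

£55.72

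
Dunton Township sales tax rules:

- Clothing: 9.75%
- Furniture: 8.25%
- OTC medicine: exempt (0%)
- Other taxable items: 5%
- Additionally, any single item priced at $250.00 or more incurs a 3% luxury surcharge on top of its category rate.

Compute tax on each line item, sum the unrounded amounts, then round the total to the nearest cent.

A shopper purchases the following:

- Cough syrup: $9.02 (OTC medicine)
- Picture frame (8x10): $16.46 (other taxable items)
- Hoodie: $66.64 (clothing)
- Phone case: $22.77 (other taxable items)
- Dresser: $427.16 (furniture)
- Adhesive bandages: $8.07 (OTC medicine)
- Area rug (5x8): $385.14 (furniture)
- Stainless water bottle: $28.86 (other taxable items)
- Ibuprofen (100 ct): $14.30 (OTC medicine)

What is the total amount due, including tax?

Cough syrup $9.02: OTC medicine → 0% → $0.00
Picture frame (8x10) $16.46: other taxable items → 5% → $0.823
Hoodie $66.64: clothing → 9.75% → $6.4974
Phone case $22.77: other taxable items → 5% → $1.1385
Dresser $427.16: furniture → 8.25% + 3% surcharge = 11.25% → $48.0555
Adhesive bandages $8.07: OTC medicine → 0% → $0.00
Area rug (5x8) $385.14: furniture → 8.25% + 3% surcharge = 11.25% → $43.32825
Stainless water bottle $28.86: other taxable items → 5% → $1.443
Ibuprofen (100 ct) $14.30: OTC medicine → 0% → $0.00
Subtotal = $978.42; unrounded tax = $101.28565 → $101.29; total due = $1079.71

$1079.71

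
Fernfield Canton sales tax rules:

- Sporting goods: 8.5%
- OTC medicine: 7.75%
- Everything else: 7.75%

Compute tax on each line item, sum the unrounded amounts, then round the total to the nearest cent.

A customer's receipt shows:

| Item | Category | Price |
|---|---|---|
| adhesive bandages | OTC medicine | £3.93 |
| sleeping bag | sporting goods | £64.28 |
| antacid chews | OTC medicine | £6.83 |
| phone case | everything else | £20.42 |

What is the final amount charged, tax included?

£103.34

Adhesive bandages £3.93: OTC medicine → 7.75% → £0.304575
Sleeping bag £64.28: sporting goods → 8.5% → £5.4638
Antacid chews £6.83: OTC medicine → 7.75% → £0.529325
Phone case £20.42: everything else → 7.75% → £1.58255
Subtotal = £95.46; unrounded tax = £7.88025 → £7.88; total due = £103.34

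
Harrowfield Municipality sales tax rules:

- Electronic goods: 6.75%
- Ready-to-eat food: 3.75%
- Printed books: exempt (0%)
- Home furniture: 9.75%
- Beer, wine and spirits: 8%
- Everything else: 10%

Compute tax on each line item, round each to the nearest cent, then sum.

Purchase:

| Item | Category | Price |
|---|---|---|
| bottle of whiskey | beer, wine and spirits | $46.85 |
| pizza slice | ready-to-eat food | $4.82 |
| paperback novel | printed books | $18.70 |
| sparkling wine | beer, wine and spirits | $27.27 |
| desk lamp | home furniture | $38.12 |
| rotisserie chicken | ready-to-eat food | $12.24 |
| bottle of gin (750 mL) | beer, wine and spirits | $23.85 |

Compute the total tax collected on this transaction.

Bottle of whiskey $46.85: beer, wine and spirits → 8% → $3.75
Pizza slice $4.82: ready-to-eat food → 3.75% → $0.18
Paperback novel $18.70: printed books → 0% → $0.00
Sparkling wine $27.27: beer, wine and spirits → 8% → $2.18
Desk lamp $38.12: home furniture → 9.75% → $3.72
Rotisserie chicken $12.24: ready-to-eat food → 3.75% → $0.46
Bottle of gin (750 mL) $23.85: beer, wine and spirits → 8% → $1.91
Total tax = $3.75 + $0.18 + $2.18 + $3.72 + $0.46 + $1.91 = $12.20

$12.20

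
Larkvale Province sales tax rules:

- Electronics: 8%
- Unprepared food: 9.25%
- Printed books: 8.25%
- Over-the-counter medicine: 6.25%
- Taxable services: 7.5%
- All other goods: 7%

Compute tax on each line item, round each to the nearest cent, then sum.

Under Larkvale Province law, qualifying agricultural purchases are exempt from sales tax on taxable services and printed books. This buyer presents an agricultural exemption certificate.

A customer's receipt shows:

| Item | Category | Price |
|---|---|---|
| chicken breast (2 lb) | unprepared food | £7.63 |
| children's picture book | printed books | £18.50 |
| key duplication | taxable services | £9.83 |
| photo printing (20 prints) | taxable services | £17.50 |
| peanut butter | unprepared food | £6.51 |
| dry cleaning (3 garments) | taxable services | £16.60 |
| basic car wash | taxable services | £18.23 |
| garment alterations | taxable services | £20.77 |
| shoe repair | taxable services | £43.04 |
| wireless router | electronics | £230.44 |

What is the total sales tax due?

Chicken breast (2 lb) £7.63: unprepared food → 9.25% → £0.71
Children's picture book £18.50: printed books, buyer-exempt → 0% → £0.00
Key duplication £9.83: taxable services, buyer-exempt → 0% → £0.00
Photo printing (20 prints) £17.50: taxable services, buyer-exempt → 0% → £0.00
Peanut butter £6.51: unprepared food → 9.25% → £0.60
Dry cleaning (3 garments) £16.60: taxable services, buyer-exempt → 0% → £0.00
Basic car wash £18.23: taxable services, buyer-exempt → 0% → £0.00
Garment alterations £20.77: taxable services, buyer-exempt → 0% → £0.00
Shoe repair £43.04: taxable services, buyer-exempt → 0% → £0.00
Wireless router £230.44: electronics → 8% → £18.44
Total tax = £0.71 + £0.60 + £18.44 = £19.75

£19.75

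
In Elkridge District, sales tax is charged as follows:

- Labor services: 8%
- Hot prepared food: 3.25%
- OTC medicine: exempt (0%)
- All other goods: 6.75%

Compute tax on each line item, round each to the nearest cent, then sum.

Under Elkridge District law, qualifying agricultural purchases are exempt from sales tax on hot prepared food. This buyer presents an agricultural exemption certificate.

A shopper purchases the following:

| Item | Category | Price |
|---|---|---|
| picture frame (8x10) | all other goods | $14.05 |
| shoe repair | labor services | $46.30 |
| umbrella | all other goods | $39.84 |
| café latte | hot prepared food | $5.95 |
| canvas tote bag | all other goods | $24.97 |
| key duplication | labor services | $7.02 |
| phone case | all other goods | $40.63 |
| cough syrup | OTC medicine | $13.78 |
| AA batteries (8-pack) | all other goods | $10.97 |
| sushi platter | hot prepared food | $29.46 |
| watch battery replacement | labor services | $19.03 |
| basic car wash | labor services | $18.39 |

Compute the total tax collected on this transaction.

Picture frame (8x10) $14.05: all other goods → 6.75% → $0.95
Shoe repair $46.30: labor services → 8% → $3.70
Umbrella $39.84: all other goods → 6.75% → $2.69
Café latte $5.95: hot prepared food, buyer-exempt → 0% → $0.00
Canvas tote bag $24.97: all other goods → 6.75% → $1.69
Key duplication $7.02: labor services → 8% → $0.56
Phone case $40.63: all other goods → 6.75% → $2.74
Cough syrup $13.78: OTC medicine → 0% → $0.00
AA batteries (8-pack) $10.97: all other goods → 6.75% → $0.74
Sushi platter $29.46: hot prepared food, buyer-exempt → 0% → $0.00
Watch battery replacement $19.03: labor services → 8% → $1.52
Basic car wash $18.39: labor services → 8% → $1.47
Total tax = $0.95 + $3.70 + $2.69 + $1.69 + $0.56 + $2.74 + $0.74 + $1.52 + $1.47 = $16.06

$16.06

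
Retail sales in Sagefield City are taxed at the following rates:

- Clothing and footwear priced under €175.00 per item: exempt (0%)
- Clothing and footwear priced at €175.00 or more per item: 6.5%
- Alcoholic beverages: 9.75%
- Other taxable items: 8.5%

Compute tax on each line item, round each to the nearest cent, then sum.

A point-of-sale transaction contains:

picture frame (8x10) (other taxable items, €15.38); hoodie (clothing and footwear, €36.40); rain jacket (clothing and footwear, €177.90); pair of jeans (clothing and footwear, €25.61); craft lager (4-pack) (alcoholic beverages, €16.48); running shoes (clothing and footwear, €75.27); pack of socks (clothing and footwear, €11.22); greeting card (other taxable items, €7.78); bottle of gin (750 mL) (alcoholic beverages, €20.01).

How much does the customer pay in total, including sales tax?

Picture frame (8x10) €15.38: other taxable items → 8.5% → €1.31
Hoodie €36.40: clothing and footwear, under €175.00 → 0% → €0.00
Rain jacket €177.90: clothing and footwear, €175.00 or more → 6.5% → €11.56
Pair of jeans €25.61: clothing and footwear, under €175.00 → 0% → €0.00
Craft lager (4-pack) €16.48: alcoholic beverages → 9.75% → €1.61
Running shoes €75.27: clothing and footwear, under €175.00 → 0% → €0.00
Pack of socks €11.22: clothing and footwear, under €175.00 → 0% → €0.00
Greeting card €7.78: other taxable items → 8.5% → €0.66
Bottle of gin (750 mL) €20.01: alcoholic beverages → 9.75% → €1.95
Subtotal = €386.05; tax = €17.09; total due = €403.14

€403.14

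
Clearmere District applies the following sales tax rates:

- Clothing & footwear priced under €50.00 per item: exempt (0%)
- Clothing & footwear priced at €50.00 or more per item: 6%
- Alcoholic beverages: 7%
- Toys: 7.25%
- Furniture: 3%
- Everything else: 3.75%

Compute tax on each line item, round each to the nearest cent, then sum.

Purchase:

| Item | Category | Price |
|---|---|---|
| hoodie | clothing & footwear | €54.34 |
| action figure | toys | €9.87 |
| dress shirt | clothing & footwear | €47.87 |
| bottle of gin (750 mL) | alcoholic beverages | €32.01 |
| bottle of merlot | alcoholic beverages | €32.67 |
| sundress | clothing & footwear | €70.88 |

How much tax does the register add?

€12.76

Hoodie €54.34: clothing & footwear, €50.00 or more → 6% → €3.26
Action figure €9.87: toys → 7.25% → €0.72
Dress shirt €47.87: clothing & footwear, under €50.00 → 0% → €0.00
Bottle of gin (750 mL) €32.01: alcoholic beverages → 7% → €2.24
Bottle of merlot €32.67: alcoholic beverages → 7% → €2.29
Sundress €70.88: clothing & footwear, €50.00 or more → 6% → €4.25
Total tax = €3.26 + €0.72 + €2.24 + €2.29 + €4.25 = €12.76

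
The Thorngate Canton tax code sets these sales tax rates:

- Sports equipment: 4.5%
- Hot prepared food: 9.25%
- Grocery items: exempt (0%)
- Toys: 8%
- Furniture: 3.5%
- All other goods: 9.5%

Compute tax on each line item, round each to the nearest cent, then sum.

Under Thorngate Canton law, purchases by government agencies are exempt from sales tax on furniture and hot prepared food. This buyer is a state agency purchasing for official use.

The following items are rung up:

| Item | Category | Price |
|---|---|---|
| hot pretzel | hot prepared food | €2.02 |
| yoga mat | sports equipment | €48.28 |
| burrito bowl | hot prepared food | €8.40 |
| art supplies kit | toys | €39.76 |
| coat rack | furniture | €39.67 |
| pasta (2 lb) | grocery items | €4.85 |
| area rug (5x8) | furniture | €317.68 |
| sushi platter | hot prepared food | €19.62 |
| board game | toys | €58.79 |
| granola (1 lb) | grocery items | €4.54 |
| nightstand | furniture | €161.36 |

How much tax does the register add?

Hot pretzel €2.02: hot prepared food, buyer-exempt → 0% → €0.00
Yoga mat €48.28: sports equipment → 4.5% → €2.17
Burrito bowl €8.40: hot prepared food, buyer-exempt → 0% → €0.00
Art supplies kit €39.76: toys → 8% → €3.18
Coat rack €39.67: furniture, buyer-exempt → 0% → €0.00
Pasta (2 lb) €4.85: grocery items → 0% → €0.00
Area rug (5x8) €317.68: furniture, buyer-exempt → 0% → €0.00
Sushi platter €19.62: hot prepared food, buyer-exempt → 0% → €0.00
Board game €58.79: toys → 8% → €4.70
Granola (1 lb) €4.54: grocery items → 0% → €0.00
Nightstand €161.36: furniture, buyer-exempt → 0% → €0.00
Total tax = €2.17 + €3.18 + €4.70 = €10.05

€10.05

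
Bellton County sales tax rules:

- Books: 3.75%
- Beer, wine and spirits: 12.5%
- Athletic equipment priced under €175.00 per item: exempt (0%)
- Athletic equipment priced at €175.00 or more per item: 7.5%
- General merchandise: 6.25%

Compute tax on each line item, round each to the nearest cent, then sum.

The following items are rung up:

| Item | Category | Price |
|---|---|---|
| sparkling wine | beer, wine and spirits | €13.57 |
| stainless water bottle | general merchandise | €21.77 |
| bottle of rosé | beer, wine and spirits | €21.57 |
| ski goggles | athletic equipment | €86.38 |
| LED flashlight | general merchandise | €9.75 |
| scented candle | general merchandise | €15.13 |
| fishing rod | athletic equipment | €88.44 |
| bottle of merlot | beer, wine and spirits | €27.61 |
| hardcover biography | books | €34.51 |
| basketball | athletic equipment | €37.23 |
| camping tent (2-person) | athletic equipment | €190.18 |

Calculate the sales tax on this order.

€26.32

Sparkling wine €13.57: beer, wine and spirits → 12.5% → €1.70
Stainless water bottle €21.77: general merchandise → 6.25% → €1.36
Bottle of rosé €21.57: beer, wine and spirits → 12.5% → €2.70
Ski goggles €86.38: athletic equipment, under €175.00 → 0% → €0.00
LED flashlight €9.75: general merchandise → 6.25% → €0.61
Scented candle €15.13: general merchandise → 6.25% → €0.95
Fishing rod €88.44: athletic equipment, under €175.00 → 0% → €0.00
Bottle of merlot €27.61: beer, wine and spirits → 12.5% → €3.45
Hardcover biography €34.51: books → 3.75% → €1.29
Basketball €37.23: athletic equipment, under €175.00 → 0% → €0.00
Camping tent (2-person) €190.18: athletic equipment, €175.00 or more → 7.5% → €14.26
Total tax = €1.70 + €1.36 + €2.70 + €0.61 + €0.95 + €3.45 + €1.29 + €14.26 = €26.32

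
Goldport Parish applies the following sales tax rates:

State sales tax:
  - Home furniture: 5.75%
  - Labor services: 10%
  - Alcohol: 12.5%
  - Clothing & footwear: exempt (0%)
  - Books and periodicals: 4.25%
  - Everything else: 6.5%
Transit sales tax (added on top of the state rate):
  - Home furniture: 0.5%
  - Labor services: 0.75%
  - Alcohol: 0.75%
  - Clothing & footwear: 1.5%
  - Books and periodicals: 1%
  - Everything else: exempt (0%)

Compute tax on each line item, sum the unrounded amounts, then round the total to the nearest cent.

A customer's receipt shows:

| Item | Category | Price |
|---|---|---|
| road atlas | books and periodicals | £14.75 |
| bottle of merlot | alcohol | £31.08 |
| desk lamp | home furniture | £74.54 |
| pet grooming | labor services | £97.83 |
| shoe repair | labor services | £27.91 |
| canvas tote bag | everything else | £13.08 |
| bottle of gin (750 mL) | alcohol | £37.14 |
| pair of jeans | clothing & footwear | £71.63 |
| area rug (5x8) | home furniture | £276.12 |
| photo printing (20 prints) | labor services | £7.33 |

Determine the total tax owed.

£47.96

Road atlas £14.75: books and periodicals → 4.25% + 1% transit = 5.25% → £0.774375
Bottle of merlot £31.08: alcohol → 12.5% + 0.75% transit = 13.25% → £4.1181
Desk lamp £74.54: home furniture → 5.75% + 0.5% transit = 6.25% → £4.65875
Pet grooming £97.83: labor services → 10% + 0.75% transit = 10.75% → £10.516725
Shoe repair £27.91: labor services → 10% + 0.75% transit = 10.75% → £3.000325
Canvas tote bag £13.08: everything else → 6.5% + 0% transit = 6.5% → £0.8502
Bottle of gin (750 mL) £37.14: alcohol → 12.5% + 0.75% transit = 13.25% → £4.92105
Pair of jeans £71.63: clothing & footwear → 0% + 1.5% transit = 1.5% → £1.07445
Area rug (5x8) £276.12: home furniture → 5.75% + 0.5% transit = 6.25% → £17.2575
Photo printing (20 prints) £7.33: labor services → 10% + 0.75% transit = 10.75% → £0.787975
Unrounded tax sum = £47.95945 → £47.96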